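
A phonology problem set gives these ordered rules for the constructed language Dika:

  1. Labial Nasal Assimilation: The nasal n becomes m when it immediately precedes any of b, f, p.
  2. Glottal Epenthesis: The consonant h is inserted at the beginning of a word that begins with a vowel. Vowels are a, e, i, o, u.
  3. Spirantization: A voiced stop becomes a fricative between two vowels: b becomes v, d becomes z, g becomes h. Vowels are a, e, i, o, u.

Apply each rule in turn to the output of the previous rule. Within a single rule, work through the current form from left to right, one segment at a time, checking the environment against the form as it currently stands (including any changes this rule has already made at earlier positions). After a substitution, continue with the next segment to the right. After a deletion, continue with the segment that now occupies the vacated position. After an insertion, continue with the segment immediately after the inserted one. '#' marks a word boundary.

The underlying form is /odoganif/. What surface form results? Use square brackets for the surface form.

[hozohanif]

1 Labial Nasal Assimilation: no change — [odoganif]
2 Glottal Epenthesis: [odoganif] → [hodoganif]
3 Spirantization: [hodoganif] → [hozohanif]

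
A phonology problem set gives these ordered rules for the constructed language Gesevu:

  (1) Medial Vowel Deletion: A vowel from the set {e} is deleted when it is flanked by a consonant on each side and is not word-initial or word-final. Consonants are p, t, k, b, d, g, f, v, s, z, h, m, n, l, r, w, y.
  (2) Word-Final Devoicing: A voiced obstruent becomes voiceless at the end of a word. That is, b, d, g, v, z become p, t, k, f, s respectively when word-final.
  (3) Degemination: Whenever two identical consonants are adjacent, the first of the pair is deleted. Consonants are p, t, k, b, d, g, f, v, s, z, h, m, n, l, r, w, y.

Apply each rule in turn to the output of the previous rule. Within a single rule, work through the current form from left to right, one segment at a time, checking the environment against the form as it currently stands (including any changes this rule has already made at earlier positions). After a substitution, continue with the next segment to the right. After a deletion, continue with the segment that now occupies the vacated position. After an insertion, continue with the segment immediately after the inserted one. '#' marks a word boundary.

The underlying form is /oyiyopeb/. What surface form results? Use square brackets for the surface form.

(1) Medial Vowel Deletion: [oyiyopeb] → [oyiyopb]
(2) Word-Final Devoicing: [oyiyopb] → [oyiyopp]
(3) Degemination: [oyiyopp] → [oyiyop]

[oyiyop]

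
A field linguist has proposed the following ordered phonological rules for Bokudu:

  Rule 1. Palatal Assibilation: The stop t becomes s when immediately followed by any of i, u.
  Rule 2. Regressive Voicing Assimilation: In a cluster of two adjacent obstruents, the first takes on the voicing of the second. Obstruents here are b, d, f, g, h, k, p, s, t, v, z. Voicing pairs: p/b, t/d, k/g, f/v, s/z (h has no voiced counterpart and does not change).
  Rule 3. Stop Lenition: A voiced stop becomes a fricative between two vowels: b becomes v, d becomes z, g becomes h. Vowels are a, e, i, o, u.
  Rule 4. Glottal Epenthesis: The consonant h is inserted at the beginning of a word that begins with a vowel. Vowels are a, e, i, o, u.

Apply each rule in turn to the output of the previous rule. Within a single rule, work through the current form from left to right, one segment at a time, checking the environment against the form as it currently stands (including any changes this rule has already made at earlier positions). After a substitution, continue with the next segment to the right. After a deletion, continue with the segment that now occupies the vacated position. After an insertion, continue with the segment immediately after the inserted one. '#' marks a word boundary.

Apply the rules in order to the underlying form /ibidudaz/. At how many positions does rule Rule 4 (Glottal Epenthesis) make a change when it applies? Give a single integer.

Rule 1 Palatal Assibilation: no change — [ibidudaz]
Rule 2 Regressive Voicing Assimilation: no change — [ibidudaz]
Rule 3 Stop Lenition: [ibidudaz] → [ivizuzaz]
Rule 4 Glottal Epenthesis: [ivizuzaz] → [hivizuzaz]
Rule Rule 4 changed 1 position(s).

1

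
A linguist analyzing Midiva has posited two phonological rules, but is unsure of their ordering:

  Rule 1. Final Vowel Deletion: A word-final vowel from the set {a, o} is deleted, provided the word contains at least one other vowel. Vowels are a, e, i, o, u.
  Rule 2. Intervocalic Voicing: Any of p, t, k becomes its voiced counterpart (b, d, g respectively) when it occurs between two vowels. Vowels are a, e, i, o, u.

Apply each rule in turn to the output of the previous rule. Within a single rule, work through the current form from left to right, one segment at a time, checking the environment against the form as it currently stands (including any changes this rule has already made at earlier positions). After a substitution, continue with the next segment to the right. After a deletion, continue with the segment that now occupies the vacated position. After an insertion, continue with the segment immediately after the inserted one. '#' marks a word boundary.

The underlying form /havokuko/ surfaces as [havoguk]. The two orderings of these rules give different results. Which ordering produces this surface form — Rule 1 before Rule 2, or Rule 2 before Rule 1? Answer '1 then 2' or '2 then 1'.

1 then 2

Order 1 then 2:
  1 Final Vowel Deletion: [havokuko] → [havokuk]
  2 Intervocalic Voicing: [havokuk] → [havoguk]
  result: [havoguk]
Order 2 then 1:
  2 Intervocalic Voicing: [havokuko] → [havogugo]
  1 Final Vowel Deletion: [havogugo] → [havogug]
  result: [havogug]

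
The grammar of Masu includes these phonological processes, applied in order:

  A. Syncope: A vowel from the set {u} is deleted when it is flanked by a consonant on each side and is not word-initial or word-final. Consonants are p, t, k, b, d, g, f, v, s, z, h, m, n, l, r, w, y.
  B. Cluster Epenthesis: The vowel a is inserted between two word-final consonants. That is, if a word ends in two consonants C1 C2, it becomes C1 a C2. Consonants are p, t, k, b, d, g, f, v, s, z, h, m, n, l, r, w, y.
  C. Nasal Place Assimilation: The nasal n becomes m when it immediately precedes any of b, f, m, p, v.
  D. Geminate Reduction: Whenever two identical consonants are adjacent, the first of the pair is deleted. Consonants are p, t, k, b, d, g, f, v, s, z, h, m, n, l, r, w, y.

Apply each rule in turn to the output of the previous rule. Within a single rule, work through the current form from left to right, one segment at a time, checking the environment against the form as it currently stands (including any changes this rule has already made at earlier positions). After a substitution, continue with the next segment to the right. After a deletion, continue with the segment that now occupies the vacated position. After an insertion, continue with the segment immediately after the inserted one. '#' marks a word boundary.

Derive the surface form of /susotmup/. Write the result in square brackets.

A Syncope: [susotmup] → [ssotmp]
B Cluster Epenthesis: [ssotmp] → [ssotmap]
C Nasal Place Assimilation: no change — [ssotmap]
D Geminate Reduction: [ssotmap] → [sotmap]

[sotmap]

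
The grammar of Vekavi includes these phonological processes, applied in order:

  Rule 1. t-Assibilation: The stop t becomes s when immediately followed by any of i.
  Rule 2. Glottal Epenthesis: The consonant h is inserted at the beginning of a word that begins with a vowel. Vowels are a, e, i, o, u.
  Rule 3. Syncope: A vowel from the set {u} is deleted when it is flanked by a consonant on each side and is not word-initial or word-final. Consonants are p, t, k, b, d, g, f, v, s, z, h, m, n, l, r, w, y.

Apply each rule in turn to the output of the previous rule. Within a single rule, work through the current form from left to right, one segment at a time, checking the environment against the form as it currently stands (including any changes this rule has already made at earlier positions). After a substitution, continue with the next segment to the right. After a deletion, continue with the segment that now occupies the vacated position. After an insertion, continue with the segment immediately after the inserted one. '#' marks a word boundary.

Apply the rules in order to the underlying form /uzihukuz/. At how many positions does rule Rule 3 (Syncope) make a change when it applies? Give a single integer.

Rule 1 t-Assibilation: no change — [uzihukuz]
Rule 2 Glottal Epenthesis: [uzihukuz] → [huzihukuz]
Rule 3 Syncope: [huzihukuz] → [hzihkz]
Rule Rule 3 changed 3 position(s).

3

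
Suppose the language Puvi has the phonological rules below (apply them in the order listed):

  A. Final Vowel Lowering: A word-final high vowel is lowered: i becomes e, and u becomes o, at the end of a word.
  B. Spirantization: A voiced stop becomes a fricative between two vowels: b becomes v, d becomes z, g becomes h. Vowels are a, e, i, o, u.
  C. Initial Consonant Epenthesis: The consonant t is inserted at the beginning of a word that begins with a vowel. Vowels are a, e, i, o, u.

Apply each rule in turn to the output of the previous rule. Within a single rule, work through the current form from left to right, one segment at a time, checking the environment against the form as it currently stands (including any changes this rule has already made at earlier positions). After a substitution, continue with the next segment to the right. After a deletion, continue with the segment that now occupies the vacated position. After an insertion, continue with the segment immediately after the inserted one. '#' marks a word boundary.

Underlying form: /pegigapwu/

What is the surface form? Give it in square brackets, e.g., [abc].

A Final Vowel Lowering: [pegigapwu] → [pegigapwo]
B Spirantization: [pegigapwo] → [pehihapwo]
C Initial Consonant Epenthesis: no change — [pehihapwo]

[pehihapwo]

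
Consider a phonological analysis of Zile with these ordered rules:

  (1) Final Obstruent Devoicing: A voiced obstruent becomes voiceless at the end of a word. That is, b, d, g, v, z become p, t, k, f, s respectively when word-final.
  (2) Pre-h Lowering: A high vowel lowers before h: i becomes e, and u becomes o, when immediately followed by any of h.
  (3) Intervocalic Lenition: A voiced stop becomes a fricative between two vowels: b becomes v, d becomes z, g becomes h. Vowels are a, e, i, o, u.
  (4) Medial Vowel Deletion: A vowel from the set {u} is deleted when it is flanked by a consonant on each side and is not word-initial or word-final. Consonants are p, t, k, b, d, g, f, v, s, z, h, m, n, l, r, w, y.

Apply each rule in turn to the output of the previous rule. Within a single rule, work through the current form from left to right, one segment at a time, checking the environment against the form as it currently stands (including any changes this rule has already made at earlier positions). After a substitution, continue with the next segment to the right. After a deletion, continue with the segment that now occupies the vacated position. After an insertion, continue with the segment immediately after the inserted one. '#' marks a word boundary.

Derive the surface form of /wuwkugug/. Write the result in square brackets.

(1) Final Obstruent Devoicing: [wuwkugug] → [wuwkuguk]
(2) Pre-h Lowering: no change — [wuwkuguk]
(3) Intervocalic Lenition: [wuwkuguk] → [wuwkuhuk]
(4) Medial Vowel Deletion: [wuwkuhuk] → [wwkhk]

[wwkhk]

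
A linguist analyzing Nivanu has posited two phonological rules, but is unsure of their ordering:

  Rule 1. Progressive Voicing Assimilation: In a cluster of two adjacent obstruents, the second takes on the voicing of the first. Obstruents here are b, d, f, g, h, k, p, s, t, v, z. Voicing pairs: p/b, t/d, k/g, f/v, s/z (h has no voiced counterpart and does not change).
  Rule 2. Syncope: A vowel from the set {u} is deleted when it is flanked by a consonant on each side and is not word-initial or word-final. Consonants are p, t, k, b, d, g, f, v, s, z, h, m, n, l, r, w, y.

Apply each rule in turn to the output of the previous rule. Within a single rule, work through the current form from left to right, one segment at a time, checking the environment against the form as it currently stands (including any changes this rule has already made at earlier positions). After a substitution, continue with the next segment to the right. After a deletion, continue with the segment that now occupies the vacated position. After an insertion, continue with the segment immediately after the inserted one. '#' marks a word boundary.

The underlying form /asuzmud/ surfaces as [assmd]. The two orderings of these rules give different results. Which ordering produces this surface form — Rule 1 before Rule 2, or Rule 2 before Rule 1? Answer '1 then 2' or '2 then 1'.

2 then 1

Order 1 then 2:
  1 Progressive Voicing Assimilation: no change — [asuzmud]
  2 Syncope: [asuzmud] → [aszmd]
  result: [aszmd]
Order 2 then 1:
  2 Syncope: [asuzmud] → [aszmd]
  1 Progressive Voicing Assimilation: [aszmd] → [assmd]
  result: [assmd]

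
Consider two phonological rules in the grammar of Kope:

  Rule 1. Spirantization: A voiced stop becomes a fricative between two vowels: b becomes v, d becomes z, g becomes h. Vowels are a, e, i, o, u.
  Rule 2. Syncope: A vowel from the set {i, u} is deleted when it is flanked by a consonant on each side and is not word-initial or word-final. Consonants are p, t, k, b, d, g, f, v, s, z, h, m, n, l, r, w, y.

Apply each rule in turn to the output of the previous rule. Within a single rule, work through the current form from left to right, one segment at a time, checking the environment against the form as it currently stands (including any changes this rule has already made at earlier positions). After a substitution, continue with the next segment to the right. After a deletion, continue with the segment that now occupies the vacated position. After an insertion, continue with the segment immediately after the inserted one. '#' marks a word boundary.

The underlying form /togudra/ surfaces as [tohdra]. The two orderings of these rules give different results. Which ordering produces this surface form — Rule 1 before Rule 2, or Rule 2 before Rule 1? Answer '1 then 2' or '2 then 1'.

Order 1 then 2:
  1 Spirantization: [togudra] → [tohudra]
  2 Syncope: [tohudra] → [tohdra]
  result: [tohdra]
Order 2 then 1:
  2 Syncope: [togudra] → [togdra]
  1 Spirantization: no change — [togdra]
  result: [togdra]

1 then 2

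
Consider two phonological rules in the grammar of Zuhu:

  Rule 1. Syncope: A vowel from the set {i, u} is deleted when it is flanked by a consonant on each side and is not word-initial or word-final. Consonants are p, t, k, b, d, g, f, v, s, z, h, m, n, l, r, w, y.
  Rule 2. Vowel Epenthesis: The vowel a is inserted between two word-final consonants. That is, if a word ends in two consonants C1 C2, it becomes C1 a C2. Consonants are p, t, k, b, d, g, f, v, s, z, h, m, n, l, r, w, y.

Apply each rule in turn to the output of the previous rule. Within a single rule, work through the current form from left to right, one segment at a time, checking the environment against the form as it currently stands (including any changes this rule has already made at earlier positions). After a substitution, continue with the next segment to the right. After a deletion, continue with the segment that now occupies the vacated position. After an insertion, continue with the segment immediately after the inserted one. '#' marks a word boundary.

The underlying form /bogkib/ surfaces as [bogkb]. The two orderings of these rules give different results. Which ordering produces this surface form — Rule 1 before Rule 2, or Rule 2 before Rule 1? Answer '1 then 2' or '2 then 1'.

Order 1 then 2:
  1 Syncope: [bogkib] → [bogkb]
  2 Vowel Epenthesis: [bogkb] → [bogkab]
  result: [bogkab]
Order 2 then 1:
  2 Vowel Epenthesis: no change — [bogkib]
  1 Syncope: [bogkib] → [bogkb]
  result: [bogkb]

2 then 1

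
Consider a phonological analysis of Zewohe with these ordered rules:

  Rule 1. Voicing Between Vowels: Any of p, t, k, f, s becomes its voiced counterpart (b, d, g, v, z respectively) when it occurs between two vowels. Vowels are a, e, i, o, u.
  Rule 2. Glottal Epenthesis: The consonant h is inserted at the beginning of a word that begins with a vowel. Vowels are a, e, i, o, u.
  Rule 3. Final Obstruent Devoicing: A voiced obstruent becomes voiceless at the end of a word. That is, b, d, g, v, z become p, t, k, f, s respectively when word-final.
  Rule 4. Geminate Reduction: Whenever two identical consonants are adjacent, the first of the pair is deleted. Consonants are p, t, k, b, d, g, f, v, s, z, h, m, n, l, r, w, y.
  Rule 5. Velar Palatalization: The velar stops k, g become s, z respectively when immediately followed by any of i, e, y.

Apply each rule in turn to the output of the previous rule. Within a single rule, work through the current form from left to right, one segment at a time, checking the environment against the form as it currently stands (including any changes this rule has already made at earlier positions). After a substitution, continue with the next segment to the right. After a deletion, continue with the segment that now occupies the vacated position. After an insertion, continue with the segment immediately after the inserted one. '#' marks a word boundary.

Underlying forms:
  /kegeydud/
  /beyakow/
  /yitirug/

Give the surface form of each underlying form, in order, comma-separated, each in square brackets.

[sezeydut], [beyagow], [yidiruk]

/kegeydud/:
  Rule 1 Voicing Between Vowels: no change — [kegeydud]
  Rule 2 Glottal Epenthesis: no change — [kegeydud]
  Rule 3 Final Obstruent Devoicing: [kegeydud] → [kegeydut]
  Rule 4 Geminate Reduction: no change — [kegeydut]
  Rule 5 Velar Palatalization: [kegeydut] → [sezeydut]
/beyakow/:
  Rule 1 Voicing Between Vowels: [beyakow] → [beyagow]
  Rule 2 Glottal Epenthesis: no change — [beyagow]
  Rule 3 Final Obstruent Devoicing: no change — [beyagow]
  Rule 4 Geminate Reduction: no change — [beyagow]
  Rule 5 Velar Palatalization: no change — [beyagow]
/yitirug/:
  Rule 1 Voicing Between Vowels: [yitirug] → [yidirug]
  Rule 2 Glottal Epenthesis: no change — [yidirug]
  Rule 3 Final Obstruent Devoicing: [yidirug] → [yidiruk]
  Rule 4 Geminate Reduction: no change — [yidiruk]
  Rule 5 Velar Palatalization: no change — [yidiruk]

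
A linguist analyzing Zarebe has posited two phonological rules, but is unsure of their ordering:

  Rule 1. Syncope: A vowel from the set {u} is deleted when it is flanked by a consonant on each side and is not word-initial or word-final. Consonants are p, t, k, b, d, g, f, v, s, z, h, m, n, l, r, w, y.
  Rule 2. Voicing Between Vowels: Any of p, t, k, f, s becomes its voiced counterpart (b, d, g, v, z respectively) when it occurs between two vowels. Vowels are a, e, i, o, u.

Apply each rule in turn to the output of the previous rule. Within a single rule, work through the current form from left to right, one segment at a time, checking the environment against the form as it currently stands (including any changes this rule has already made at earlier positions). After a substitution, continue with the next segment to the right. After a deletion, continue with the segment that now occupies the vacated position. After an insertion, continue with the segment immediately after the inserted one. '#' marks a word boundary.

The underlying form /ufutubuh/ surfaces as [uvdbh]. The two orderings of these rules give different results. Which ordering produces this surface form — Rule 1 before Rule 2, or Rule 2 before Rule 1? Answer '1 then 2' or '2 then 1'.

2 then 1

Order 1 then 2:
  1 Syncope: [ufutubuh] → [uftbh]
  2 Voicing Between Vowels: no change — [uftbh]
  result: [uftbh]
Order 2 then 1:
  2 Voicing Between Vowels: [ufutubuh] → [uvudubuh]
  1 Syncope: [uvudubuh] → [uvdbh]
  result: [uvdbh]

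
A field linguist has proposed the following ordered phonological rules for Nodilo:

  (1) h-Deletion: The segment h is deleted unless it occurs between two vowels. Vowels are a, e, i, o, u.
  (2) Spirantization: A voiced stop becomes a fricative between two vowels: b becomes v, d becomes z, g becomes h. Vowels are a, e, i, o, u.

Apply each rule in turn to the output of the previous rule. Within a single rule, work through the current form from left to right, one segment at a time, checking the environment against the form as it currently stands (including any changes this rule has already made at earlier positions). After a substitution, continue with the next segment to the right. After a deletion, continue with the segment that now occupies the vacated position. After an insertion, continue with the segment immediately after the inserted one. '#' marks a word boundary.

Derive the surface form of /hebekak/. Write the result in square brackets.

[evekak]

(1) h-Deletion: [hebekak] → [ebekak]
(2) Spirantization: [ebekak] → [evekak]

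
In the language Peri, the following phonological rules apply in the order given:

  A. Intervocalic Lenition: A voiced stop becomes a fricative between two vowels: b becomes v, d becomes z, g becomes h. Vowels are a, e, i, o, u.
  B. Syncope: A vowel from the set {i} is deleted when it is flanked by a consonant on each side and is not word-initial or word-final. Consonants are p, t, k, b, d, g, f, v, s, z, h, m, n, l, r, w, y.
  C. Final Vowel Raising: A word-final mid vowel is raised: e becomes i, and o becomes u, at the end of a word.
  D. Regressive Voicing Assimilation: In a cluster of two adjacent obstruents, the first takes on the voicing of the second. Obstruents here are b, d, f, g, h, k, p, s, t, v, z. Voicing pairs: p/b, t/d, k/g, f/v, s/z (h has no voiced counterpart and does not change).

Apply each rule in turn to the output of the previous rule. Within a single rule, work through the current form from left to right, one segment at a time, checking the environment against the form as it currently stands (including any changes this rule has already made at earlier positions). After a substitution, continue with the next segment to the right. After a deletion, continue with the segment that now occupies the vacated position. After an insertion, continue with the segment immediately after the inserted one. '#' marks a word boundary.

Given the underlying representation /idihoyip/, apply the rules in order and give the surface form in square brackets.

[ishoyp]

A Intervocalic Lenition: [idihoyip] → [izihoyip]
B Syncope: [izihoyip] → [izhoyp]
C Final Vowel Raising: no change — [izhoyp]
D Regressive Voicing Assimilation: [izhoyp] → [ishoyp]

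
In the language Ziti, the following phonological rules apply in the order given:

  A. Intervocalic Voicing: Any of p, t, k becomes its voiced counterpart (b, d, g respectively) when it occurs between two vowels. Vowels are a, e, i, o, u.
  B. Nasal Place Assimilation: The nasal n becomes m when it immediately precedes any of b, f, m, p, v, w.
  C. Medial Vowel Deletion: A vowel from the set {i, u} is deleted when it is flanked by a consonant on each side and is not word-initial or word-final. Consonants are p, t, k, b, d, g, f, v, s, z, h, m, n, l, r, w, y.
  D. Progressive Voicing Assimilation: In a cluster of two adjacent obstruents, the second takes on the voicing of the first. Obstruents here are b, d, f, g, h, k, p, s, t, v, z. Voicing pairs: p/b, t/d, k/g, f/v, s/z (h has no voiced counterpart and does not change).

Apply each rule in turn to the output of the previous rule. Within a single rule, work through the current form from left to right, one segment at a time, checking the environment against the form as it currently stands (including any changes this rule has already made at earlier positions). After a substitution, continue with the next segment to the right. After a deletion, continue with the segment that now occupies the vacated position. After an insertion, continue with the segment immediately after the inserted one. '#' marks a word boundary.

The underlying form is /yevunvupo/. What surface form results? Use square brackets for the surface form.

A Intervocalic Voicing: [yevunvupo] → [yevunvubo]
B Nasal Place Assimilation: [yevunvubo] → [yevumvubo]
C Medial Vowel Deletion: [yevumvubo] → [yevmvbo]
D Progressive Voicing Assimilation: no change — [yevmvbo]

[yevmvbo]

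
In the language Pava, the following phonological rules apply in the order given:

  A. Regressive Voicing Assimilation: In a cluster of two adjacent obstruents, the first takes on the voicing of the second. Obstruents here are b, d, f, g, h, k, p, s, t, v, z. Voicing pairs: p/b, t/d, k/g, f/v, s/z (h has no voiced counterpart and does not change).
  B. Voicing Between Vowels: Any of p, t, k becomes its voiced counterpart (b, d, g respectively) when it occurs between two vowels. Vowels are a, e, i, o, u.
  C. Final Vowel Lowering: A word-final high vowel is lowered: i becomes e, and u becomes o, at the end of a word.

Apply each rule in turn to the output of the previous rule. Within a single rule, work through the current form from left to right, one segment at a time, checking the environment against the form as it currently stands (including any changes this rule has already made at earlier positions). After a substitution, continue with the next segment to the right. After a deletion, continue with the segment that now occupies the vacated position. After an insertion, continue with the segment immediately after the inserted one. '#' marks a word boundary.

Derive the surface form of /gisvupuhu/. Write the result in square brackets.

A Regressive Voicing Assimilation: [gisvupuhu] → [gizvupuhu]
B Voicing Between Vowels: [gizvupuhu] → [gizvubuhu]
C Final Vowel Lowering: [gizvubuhu] → [gizvubuho]

[gizvubuho]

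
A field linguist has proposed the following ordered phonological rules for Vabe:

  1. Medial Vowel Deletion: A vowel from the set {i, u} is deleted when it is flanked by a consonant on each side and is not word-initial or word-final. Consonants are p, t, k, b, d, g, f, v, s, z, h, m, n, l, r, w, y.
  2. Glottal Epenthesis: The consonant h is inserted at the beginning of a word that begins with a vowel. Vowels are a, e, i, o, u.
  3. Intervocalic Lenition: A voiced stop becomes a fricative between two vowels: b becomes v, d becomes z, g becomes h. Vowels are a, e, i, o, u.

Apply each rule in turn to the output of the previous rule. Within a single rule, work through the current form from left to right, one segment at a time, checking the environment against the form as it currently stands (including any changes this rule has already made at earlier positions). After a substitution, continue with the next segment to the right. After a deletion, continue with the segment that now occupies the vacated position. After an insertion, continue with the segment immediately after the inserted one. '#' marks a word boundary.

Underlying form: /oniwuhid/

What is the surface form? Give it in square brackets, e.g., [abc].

1 Medial Vowel Deletion: [oniwuhid] → [onwhd]
2 Glottal Epenthesis: [onwhd] → [honwhd]
3 Intervocalic Lenition: no change — [honwhd]

[honwhd]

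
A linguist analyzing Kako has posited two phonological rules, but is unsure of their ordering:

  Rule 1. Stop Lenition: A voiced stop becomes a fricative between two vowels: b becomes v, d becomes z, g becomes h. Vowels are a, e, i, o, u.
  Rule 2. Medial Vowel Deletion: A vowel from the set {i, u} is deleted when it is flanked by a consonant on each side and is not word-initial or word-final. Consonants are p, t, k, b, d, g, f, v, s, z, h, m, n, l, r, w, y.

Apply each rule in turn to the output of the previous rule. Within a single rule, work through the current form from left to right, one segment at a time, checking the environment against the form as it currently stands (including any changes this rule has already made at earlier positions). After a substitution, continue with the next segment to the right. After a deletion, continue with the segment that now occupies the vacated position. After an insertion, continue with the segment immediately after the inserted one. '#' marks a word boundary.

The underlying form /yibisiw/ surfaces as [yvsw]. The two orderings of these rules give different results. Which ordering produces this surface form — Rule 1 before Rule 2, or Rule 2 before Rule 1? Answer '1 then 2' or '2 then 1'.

Order 1 then 2:
  1 Stop Lenition: [yibisiw] → [yivisiw]
  2 Medial Vowel Deletion: [yivisiw] → [yvsw]
  result: [yvsw]
Order 2 then 1:
  2 Medial Vowel Deletion: [yibisiw] → [ybsw]
  1 Stop Lenition: no change — [ybsw]
  result: [ybsw]

1 then 2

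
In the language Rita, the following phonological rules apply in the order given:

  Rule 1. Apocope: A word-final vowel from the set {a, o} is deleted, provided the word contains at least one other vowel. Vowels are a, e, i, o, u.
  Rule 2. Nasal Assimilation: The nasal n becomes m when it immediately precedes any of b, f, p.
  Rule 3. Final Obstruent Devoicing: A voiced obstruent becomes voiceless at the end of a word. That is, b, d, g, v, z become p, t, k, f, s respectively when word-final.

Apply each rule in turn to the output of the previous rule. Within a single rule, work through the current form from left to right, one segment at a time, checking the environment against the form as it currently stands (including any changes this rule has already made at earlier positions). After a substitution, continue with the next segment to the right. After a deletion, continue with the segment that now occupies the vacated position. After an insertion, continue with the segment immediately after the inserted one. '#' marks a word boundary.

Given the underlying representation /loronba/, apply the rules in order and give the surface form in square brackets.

[loromp]

Rule 1 Apocope: [loronba] → [loronb]
Rule 2 Nasal Assimilation: [loronb] → [loromb]
Rule 3 Final Obstruent Devoicing: [loromb] → [loromp]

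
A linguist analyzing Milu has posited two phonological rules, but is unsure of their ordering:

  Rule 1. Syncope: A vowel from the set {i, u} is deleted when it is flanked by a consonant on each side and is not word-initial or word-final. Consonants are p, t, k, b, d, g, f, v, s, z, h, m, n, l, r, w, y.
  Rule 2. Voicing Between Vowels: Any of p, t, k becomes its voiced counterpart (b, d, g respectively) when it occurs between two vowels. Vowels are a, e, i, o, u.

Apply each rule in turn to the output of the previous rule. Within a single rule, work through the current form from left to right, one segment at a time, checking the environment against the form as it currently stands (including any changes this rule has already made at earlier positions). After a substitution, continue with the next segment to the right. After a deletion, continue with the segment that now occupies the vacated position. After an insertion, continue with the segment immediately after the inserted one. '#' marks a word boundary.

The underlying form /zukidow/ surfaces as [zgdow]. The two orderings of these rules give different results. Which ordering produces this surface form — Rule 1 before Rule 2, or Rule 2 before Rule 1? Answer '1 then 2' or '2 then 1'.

Order 1 then 2:
  1 Syncope: [zukidow] → [zkdow]
  2 Voicing Between Vowels: no change — [zkdow]
  result: [zkdow]
Order 2 then 1:
  2 Voicing Between Vowels: [zukidow] → [zugidow]
  1 Syncope: [zugidow] → [zgdow]
  result: [zgdow]

2 then 1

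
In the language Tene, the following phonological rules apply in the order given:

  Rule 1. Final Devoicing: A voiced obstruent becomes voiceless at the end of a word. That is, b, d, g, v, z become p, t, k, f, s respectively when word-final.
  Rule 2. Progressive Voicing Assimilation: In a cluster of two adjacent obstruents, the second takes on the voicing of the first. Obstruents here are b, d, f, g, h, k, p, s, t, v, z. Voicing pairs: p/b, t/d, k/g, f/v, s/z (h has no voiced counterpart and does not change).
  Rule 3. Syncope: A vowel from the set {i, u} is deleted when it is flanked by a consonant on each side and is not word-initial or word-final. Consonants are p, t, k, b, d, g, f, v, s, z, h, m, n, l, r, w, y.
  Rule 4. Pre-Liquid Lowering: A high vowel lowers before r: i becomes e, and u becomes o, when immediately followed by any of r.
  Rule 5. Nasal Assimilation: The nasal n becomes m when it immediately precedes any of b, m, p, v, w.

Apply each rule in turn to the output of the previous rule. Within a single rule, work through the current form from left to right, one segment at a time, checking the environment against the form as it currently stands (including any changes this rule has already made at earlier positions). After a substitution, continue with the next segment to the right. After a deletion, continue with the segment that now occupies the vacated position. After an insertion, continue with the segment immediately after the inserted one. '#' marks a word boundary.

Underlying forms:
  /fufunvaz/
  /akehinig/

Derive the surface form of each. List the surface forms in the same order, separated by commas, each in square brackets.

/fufunvaz/:
  Rule 1 Final Devoicing: [fufunvaz] → [fufunvas]
  Rule 2 Progressive Voicing Assimilation: no change — [fufunvas]
  Rule 3 Syncope: [fufunvas] → [ffnvas]
  Rule 4 Pre-Liquid Lowering: no change — [ffnvas]
  Rule 5 Nasal Assimilation: [ffnvas] → [ffmvas]
/akehinig/:
  Rule 1 Final Devoicing: [akehinig] → [akehinik]
  Rule 2 Progressive Voicing Assimilation: no change — [akehinik]
  Rule 3 Syncope: [akehinik] → [akehnk]
  Rule 4 Pre-Liquid Lowering: no change — [akehnk]
  Rule 5 Nasal Assimilation: no change — [akehnk]

[ffmvas], [akehnk]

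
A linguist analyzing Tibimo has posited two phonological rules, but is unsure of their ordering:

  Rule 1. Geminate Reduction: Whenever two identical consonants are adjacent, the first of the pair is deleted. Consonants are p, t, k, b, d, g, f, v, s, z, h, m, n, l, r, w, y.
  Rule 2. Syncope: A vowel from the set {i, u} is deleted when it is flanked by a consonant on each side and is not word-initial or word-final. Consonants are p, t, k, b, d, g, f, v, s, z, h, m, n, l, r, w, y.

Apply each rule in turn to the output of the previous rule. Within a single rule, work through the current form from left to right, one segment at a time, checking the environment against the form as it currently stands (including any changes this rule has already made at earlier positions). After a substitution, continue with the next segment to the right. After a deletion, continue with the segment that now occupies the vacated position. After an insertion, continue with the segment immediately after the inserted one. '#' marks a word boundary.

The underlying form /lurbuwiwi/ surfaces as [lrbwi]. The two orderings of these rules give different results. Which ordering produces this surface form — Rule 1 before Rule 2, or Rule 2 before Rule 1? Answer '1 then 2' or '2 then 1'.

Order 1 then 2:
  1 Geminate Reduction: no change — [lurbuwiwi]
  2 Syncope: [lurbuwiwi] → [lrbwwi]
  result: [lrbwwi]
Order 2 then 1:
  2 Syncope: [lurbuwiwi] → [lrbwwi]
  1 Geminate Reduction: [lrbwwi] → [lrbwi]
  result: [lrbwi]

2 then 1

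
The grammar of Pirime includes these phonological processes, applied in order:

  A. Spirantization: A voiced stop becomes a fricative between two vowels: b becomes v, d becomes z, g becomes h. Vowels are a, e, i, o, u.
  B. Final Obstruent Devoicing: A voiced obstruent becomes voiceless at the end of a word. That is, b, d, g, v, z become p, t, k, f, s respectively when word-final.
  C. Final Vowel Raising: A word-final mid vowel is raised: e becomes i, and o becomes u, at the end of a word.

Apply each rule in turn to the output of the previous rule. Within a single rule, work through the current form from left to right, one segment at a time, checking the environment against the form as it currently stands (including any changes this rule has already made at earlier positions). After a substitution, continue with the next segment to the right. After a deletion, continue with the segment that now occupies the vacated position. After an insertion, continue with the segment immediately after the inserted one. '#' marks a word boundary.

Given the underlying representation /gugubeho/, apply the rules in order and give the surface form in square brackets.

[guhuvehu]

A Spirantization: [gugubeho] → [guhuveho]
B Final Obstruent Devoicing: no change — [guhuveho]
C Final Vowel Raising: [guhuveho] → [guhuvehu]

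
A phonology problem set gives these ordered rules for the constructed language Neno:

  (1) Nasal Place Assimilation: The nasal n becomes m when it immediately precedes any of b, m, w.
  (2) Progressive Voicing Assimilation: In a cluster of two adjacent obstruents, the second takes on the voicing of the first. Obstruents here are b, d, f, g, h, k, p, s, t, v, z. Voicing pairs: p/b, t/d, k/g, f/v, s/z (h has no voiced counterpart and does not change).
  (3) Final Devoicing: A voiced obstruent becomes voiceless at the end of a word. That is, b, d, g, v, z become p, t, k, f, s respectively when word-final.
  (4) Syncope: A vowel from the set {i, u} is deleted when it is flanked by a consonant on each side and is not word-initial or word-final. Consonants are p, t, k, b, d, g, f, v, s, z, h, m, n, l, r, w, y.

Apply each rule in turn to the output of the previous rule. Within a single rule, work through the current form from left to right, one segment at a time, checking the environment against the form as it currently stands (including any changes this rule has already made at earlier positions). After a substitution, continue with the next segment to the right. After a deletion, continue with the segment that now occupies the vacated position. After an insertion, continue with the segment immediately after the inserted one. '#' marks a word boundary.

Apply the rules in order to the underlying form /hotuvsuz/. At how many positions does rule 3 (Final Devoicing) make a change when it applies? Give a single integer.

1

(1) Nasal Place Assimilation: no change — [hotuvsuz]
(2) Progressive Voicing Assimilation: [hotuvsuz] → [hotuvzuz]
(3) Final Devoicing: [hotuvzuz] → [hotuvzus]
(4) Syncope: [hotuvzus] → [hotvzs]
Rule 3 changed 1 position(s).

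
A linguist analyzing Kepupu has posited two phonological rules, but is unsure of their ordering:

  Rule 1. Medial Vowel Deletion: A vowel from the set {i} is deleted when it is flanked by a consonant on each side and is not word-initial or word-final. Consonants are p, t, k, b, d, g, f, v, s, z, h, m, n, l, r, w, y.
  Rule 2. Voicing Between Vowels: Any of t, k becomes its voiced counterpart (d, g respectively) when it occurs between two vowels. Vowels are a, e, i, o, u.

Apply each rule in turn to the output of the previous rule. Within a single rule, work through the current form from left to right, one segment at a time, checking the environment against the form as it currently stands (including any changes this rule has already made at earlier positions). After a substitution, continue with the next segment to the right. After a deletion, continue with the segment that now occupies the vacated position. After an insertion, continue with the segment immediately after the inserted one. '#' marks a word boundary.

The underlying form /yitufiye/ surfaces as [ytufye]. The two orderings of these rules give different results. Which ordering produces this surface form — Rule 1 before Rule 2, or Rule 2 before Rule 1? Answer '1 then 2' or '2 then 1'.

1 then 2

Order 1 then 2:
  1 Medial Vowel Deletion: [yitufiye] → [ytufye]
  2 Voicing Between Vowels: no change — [ytufye]
  result: [ytufye]
Order 2 then 1:
  2 Voicing Between Vowels: [yitufiye] → [yidufiye]
  1 Medial Vowel Deletion: [yidufiye] → [ydufye]
  result: [ydufye]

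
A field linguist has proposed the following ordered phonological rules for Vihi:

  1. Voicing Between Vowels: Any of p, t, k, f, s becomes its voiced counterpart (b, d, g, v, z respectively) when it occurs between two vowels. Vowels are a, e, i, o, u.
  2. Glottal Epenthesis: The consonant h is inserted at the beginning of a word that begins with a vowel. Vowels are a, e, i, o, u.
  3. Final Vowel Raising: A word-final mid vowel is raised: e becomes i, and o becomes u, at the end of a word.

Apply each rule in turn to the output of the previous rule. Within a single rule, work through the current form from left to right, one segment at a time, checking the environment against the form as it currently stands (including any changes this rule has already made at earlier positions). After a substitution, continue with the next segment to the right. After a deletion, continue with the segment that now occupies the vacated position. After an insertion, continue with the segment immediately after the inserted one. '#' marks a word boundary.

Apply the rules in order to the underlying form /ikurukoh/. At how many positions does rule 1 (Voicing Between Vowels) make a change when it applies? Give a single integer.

1 Voicing Between Vowels: [ikurukoh] → [igurugoh]
2 Glottal Epenthesis: [igurugoh] → [higurugoh]
3 Final Vowel Raising: no change — [higurugoh]
Rule 1 changed 2 position(s).

2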